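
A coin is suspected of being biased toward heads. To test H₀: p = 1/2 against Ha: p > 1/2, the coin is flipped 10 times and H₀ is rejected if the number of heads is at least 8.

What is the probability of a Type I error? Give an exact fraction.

The Type I error probability is α = P(Y ≥ 8) computed under H₀, where Y ~ Binomial(10, 1/2).
P(Y ≥ 8) = [C(10,8) + C(10,9) + C(10,10)] / 2^10 = (45 + 10 + 1) / 1024 = 56/1024 = 7/128.

7/128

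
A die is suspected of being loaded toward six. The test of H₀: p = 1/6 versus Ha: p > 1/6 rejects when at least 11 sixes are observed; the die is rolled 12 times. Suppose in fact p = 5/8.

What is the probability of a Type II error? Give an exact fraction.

66717523611/68719476736

A Type II error is failing to reject when Ha holds: with p = 5/8, β = P(Y ≤ 10).
Summing C(12,j)·(5/8)^j·(3/8)^{12-j} for j = 0..10 gives 66717523611/68719476736.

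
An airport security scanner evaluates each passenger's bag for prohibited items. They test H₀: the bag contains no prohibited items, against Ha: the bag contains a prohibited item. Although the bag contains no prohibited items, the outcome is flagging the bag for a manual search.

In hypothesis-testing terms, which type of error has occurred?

Type I error

'Flagging the bag for a manual search' corresponds to rejecting H₀.
H₀ was rejected but H₀ is true — a Type I error (false positive).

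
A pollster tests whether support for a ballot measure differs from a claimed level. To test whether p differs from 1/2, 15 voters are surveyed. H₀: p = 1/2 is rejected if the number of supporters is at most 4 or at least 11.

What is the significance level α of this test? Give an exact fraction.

The significance level is the null-hypothesis probability of the rejection region {≤4} ∪ {≥11}.
The two tails are symmetric, so α = 2·(1 + 15 + 105 + 455 + 1365)/2^15 = 3882/32768 = 1941/16384.

1941/16384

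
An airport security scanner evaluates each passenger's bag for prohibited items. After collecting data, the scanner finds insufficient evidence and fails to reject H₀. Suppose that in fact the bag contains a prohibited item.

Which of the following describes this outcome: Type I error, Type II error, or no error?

Type II error

The conventional null hypothesis here is that the bag contains no prohibited items.
H₀ was not rejected, but H₀ is actually false.
Failing to reject a false null hypothesis is a Type II error (false negative).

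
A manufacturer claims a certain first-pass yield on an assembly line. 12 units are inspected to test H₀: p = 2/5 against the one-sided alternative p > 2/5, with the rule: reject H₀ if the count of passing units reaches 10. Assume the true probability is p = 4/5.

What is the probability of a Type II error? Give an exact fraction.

21565149/48828125

A Type II error is failing to reject when Ha holds: with p = 4/5, β = P(K ≤ 9).
Summing C(12,j)·(4/5)^j·(1/5)^{12-j} for j = 0..9 gives 21565149/48828125.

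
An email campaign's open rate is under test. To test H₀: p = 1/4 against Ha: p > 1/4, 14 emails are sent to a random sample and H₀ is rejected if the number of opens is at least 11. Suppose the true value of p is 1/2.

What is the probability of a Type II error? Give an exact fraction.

7957/8192

A Type II error is failing to reject when Ha holds: with p = 1/2, β = P(Y ≤ 10).
Equivalently, β = 1 − P(Y ≥ 11) = 7957/8192.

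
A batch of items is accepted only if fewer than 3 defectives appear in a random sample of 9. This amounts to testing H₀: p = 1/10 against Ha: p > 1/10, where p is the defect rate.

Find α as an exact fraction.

Under H₀, X ~ Binomial(9, 1/10); the Type I error rate is P(X ≥ 3).
Computing the lower-tail complement: 1 − 473513931/500000000 = 26486069/500000000.

26486069/500000000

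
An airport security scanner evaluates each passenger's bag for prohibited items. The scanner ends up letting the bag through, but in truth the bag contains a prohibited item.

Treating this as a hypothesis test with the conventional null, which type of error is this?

Type II error

The null hypothesis here is that the bag contains no prohibited items.
'Letting the bag through' corresponds to failing to reject H₀.
H₀ was not rejected but H₀ is false — a Type II error (false negative).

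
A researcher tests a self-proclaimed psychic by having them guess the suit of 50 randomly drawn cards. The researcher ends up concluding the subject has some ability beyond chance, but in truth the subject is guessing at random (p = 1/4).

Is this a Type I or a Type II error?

The null hypothesis here is that the subject is guessing at random (p = 1/4).
'Concluding the subject has some ability beyond chance' corresponds to rejecting H₀.
H₀ was rejected but H₀ is true — a Type I error (false positive).

Type I error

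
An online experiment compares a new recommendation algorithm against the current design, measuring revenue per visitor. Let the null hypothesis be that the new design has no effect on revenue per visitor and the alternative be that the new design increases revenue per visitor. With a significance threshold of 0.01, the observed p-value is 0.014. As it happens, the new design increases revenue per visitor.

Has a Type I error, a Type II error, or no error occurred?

Type II error

Since p = 0.014 ≥ α = 0.01, H₀ is not rejected.
H₀ is false (actually the new design increases revenue per visitor).
Failing to reject a false H₀ is a Type II error.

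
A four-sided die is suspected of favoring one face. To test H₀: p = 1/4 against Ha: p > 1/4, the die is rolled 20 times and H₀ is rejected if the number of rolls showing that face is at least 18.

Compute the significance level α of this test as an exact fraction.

Under H₀, Y ~ Binomial(20, 1/4), and α = P(Y ≥ 18).
Adding the binomial terms for j = 18 through 20 with p = 1/4 yields 1771/1099511627776.

1771/1099511627776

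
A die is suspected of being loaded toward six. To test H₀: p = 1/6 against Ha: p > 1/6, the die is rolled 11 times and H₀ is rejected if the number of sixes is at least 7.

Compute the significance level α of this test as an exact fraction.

The Type I error probability is α = P(S ≥ 7) computed under H₀, where S ~ Binomial(11, 1/6).
Adding the binomial terms for j = 7 through 11 with p = 1/6 yields 38051/60466176.

38051/60466176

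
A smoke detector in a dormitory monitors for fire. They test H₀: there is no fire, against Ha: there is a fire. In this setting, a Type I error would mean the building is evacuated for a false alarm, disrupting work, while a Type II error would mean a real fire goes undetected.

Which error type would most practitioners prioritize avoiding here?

The Type II consequence (a real fire goes undetected) is more severe than the Type I consequence (the building is evacuated for a false alarm, disrupting work).

Type II error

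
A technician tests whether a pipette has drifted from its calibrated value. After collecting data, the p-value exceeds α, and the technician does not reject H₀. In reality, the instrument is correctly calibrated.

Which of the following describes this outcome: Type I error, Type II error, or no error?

No error (correct decision).

The conventional null hypothesis here is that the instrument is correctly calibrated.
The test retained a true H₀ — the decision matches the true state.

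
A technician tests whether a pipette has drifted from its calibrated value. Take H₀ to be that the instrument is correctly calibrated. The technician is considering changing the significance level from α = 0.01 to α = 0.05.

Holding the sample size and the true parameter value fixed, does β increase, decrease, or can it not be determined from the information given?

It decreases.

A larger α widens the rejection region, so when the alternative is true more outcomes lead to rejection — failing to reject becomes less likely.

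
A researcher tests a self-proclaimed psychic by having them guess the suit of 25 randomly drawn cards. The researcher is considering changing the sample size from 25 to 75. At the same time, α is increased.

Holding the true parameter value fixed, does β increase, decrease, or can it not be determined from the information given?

A larger sample reduces the standard error, pulling the sampling distribution under Ha further from the non-rejection region. Relaxing α lowers the evidence threshold; under Ha, outcomes that previously fell short now trigger rejection. Both changes push β in the same direction.

It decreases.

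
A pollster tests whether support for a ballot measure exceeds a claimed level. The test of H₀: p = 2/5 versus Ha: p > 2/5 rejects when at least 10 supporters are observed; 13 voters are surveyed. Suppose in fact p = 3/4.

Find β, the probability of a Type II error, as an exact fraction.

3487541/8388608

A Type II error is failing to reject when Ha holds: with p = 3/4, β = P(Y ≤ 9).
Adding the binomial probabilities P(Y=0)+…+P(Y=9) at p = 3/4 gives 3487541/8388608.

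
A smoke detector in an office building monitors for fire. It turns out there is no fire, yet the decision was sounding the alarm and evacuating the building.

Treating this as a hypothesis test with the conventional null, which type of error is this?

Type I error

The null hypothesis here is that there is no fire.
'Sounding the alarm and evacuating the building' corresponds to rejecting H₀.
H₀ was rejected but H₀ is true — a Type I error (false positive).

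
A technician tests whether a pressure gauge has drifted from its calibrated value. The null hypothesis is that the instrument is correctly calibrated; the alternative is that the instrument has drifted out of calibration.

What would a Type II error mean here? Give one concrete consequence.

A Type II error would mean concluding that the instrument is correctly calibrated (or at least failing to establish that the instrument has drifted out of calibration) when in fact the instrument has drifted out of calibration. Consequence: an out-of-calibration instrument continues producing bad measurements.

A Type II error is failing to reject H₀ when H₀ is false.
Here that means leaving the instrument in service when actually the instrument has drifted out of calibration.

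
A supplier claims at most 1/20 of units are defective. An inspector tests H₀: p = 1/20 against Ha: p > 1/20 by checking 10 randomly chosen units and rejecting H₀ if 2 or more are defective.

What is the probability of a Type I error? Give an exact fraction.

The significance level is the probability, assuming p = 1/20, of seeing 2 or more defectives in 10 draws.
α = 1 − P(Y ≤ 1) = 1 − 9357943235591/10240000000000 = 882056764409/10240000000000.

882056764409/10240000000000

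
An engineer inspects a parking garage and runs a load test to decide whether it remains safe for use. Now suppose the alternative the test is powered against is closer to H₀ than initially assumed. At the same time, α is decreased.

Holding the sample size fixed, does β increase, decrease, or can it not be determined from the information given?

It increases.

A smaller true effect puts the Ha sampling distribution closer to H₀, so more of it falls in the non-rejection region. A smaller α moves the rejection region further into the tail. With the alternative true, more outcomes now fall outside the rejection region, so failing to reject becomes more likely. Both changes push β in the same direction.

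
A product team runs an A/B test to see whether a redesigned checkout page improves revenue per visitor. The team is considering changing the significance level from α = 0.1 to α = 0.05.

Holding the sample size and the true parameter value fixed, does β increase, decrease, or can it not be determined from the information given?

It increases.

A smaller α moves the rejection region further into the tail. With the alternative true, more outcomes now fall outside the rejection region, so failing to reject becomes more likely.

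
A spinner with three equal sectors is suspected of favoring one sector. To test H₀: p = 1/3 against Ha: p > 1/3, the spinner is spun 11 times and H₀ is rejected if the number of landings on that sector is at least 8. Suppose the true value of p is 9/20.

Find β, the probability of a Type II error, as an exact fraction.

Under the alternative p = 9/20, X ~ Binomial(11, 9/20); β is the probability the test does not reject, P(X < 8).
Adding the binomial probabilities P(X=0)+…+P(X=7) at p = 9/20 gives 4807868226029/5120000000000.

4807868226029/5120000000000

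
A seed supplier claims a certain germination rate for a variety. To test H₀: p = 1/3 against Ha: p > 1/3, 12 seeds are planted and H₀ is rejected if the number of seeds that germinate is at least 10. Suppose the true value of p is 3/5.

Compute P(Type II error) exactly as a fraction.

A Type II error is failing to reject when Ha holds: with p = 3/5, β = P(S ≤ 9).
Summing C(12,j)·(3/5)^j·(2/5)^{12-j} for j = 0..9 gives 44753744/48828125.

44753744/48828125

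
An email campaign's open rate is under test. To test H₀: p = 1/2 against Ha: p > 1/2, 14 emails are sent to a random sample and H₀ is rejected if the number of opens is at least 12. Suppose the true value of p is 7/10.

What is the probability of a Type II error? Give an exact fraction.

Under the alternative p = 7/10, X ~ Binomial(14, 7/10); β is the probability the test does not reject, P(X < 12).
Summing C(14,j)·(7/10)^j·(3/10)^{14-j} for j = 0..11 gives 41958212136219/50000000000000.

41958212136219/50000000000000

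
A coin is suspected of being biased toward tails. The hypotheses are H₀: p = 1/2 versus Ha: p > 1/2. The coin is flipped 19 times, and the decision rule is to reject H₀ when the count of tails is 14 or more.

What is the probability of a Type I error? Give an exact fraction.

2083/65536

α = P(reject H₀ | H₀ true) = P(S ≥ 14 | p = 1/2), with S ~ Binomial(19, 1/2).
P(S ≥ 14) = [C(19,14) + C(19,15) + C(19,16) + C(19,17) + C(19,18) + C(19,19)] / 2^19 = (11628 + 3876 + 969 + 171 + 19 + 1) / 524288 = 16664/524288 = 2083/65536.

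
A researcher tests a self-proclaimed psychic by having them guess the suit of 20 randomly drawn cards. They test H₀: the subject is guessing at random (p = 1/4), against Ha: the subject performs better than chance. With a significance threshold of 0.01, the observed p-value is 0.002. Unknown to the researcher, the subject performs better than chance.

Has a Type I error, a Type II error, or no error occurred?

No error (correct decision).

Since p = 0.002 < α = 0.01, H₀ is rejected.
H₀ is false (actually the subject performs better than chance).
The decision matches the true state — no error.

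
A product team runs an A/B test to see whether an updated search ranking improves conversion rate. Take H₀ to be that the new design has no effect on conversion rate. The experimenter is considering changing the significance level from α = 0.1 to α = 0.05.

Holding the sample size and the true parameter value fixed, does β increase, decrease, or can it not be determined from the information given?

It increases.

Tightening α shrinks the rejection region. When Ha holds, fewer sample outcomes clear the stricter threshold, so more fall in the acceptance region.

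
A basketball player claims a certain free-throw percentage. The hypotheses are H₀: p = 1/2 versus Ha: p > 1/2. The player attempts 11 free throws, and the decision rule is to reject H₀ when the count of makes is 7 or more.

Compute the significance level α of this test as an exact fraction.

The Type I error probability is α = P(S ≥ 7) computed under H₀, where S ~ Binomial(11, 1/2).
P(S ≥ 7) = [C(11,7) + C(11,8) + C(11,9) + C(11,10) + C(11,11)] / 2^11 = (330 + 165 + 55 + 11 + 1) / 2048 = 562/2048 = 281/1024.

281/1024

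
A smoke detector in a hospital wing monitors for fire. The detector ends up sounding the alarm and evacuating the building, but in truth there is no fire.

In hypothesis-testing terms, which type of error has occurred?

Type I error

The null hypothesis here is that there is no fire.
'Sounding the alarm and evacuating the building' corresponds to rejecting H₀.
H₀ was rejected but H₀ is true — a Type I error (false positive).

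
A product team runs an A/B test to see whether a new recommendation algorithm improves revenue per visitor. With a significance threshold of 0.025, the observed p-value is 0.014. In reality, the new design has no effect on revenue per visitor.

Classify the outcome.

Type I error

The conventional null hypothesis is that the new design has no effect on revenue per visitor.
Since p = 0.014 < α = 0.025, H₀ is rejected.
H₀ is true (actually the new design has no effect on revenue per visitor).
Rejecting a true H₀ is a Type I error.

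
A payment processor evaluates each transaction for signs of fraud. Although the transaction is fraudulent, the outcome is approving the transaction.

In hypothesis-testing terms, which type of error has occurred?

Type II error

The null hypothesis here is that the transaction is legitimate.
'Approving the transaction' corresponds to failing to reject H₀.
H₀ was not rejected but H₀ is false — a Type II error (false negative).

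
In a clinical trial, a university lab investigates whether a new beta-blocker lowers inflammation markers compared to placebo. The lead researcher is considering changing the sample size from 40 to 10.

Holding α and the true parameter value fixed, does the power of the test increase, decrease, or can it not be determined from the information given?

Reducing n widens both sampling distributions, so the test has less ability to distinguish Ha from H₀.
Since power = 1 − β and β increases, power decreases.

It decreases.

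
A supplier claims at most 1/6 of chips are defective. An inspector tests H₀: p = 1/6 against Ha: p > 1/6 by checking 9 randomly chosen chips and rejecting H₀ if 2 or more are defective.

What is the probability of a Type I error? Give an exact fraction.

2304473/5038848

α = P(reject H₀ | H₀ true) = P(S ≥ 2 | p = 1/6), S ~ Binomial(9, 1/6).
Computing the lower-tail complement: 1 − 2734375/5038848 = 2304473/5038848.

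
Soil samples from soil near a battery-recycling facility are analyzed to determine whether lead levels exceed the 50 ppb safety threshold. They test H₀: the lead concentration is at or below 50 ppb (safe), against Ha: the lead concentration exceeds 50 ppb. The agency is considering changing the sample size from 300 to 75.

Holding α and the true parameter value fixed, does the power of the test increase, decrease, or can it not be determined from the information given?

It decreases.

Reducing n widens both sampling distributions, so the test has less ability to distinguish Ha from H₀.
Since power = 1 − β and β increases, power decreases.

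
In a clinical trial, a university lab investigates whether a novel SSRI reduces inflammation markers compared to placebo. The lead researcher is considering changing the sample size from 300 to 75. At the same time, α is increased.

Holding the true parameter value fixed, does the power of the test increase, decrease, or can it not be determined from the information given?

Cannot be determined from the information given.

The first change alone would make β increase; the second alone would make β decrease. Which effect dominates depends on the magnitudes, which are not given.
Since power = 1 − β, the effect on power is likewise indeterminate.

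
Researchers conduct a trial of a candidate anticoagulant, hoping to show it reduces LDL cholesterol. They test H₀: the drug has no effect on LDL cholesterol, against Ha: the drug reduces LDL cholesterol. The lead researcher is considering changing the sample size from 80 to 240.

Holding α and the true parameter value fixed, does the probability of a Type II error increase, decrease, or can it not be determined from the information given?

It decreases.

Increasing n separates the H₀ and Ha sampling distributions, so under Ha fewer outcomes land in the acceptance region.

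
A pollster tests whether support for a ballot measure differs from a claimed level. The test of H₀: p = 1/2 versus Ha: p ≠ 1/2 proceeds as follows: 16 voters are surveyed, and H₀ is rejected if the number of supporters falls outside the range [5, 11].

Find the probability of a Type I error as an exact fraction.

2517/32768

α = P(K ≤ 4 or K ≥ 12 | p = 1/2), K ~ Binomial(16, 1/2).
Each tail has probability (1 + 16 + 120 + 560 + 1820)/65536; doubling gives α = 5034/65536 = 2517/32768.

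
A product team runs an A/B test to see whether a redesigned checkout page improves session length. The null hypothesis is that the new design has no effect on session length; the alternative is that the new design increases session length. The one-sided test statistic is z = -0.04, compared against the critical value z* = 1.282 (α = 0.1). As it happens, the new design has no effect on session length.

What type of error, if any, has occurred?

Since z = -0.04 ≤ z* = 1.282, H₀ is not rejected.
H₀ is true (actually the new design has no effect on session length).
The decision matches the true state — no error.

Neither — the decision is correct.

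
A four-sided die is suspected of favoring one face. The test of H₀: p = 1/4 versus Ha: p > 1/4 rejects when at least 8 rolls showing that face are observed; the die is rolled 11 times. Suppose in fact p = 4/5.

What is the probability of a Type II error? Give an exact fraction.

β = P(fail to reject H₀ | Ha true) = P(Y ≤ 7 | p = 4/5), Y ~ Binomial(11, 4/5).
Adding the binomial probabilities P(Y=0)+…+P(Y=7) at p = 4/5 gives 12589/78125.

12589/78125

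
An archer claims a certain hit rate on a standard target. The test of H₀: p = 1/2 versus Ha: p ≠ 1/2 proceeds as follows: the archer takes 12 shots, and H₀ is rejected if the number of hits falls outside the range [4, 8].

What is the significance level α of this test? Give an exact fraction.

299/2048

The significance level is the null-hypothesis probability of the rejection region {≤3} ∪ {≥9}.
Each tail has probability (1 + 12 + 66 + 220)/4096; doubling gives α = 598/4096 = 299/2048.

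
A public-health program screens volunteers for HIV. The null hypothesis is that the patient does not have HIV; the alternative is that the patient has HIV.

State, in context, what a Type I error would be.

A Type I error would mean concluding that the patient has HIV when in fact the patient does not have HIV.

A Type I error is rejecting H₀ when H₀ is true.
Here that means flagging the patient as positive and ordering follow-up testing when actually the patient does not have HIV.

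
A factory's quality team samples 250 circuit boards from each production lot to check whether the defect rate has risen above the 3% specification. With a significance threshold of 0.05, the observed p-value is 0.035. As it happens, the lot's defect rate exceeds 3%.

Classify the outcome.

No error — this is a correct decision.

The conventional null hypothesis is that the lot's defect rate is 3% (within specification).
Since p = 0.035 < α = 0.05, H₀ is rejected.
H₀ is false (actually the lot's defect rate exceeds 3%).
The decision matches the true state — no error.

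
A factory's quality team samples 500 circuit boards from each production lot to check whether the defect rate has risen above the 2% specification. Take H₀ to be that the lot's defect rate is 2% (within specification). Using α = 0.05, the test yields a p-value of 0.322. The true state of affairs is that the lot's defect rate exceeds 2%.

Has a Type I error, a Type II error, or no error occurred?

Since p = 0.322 ≥ α = 0.05, H₀ is not rejected.
H₀ is false (actually the lot's defect rate exceeds 2%).
Failing to reject a false H₀ is a Type II error.

Type II error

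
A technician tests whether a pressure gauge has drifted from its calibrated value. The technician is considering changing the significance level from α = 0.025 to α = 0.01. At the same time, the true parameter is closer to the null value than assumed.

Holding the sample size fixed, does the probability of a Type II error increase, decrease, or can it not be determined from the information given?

A smaller α moves the rejection region further into the tail. With the alternative true, more outcomes now fall outside the rejection region, so failing to reject becomes more likely. When the true parameter is near the null value, the test has a harder time distinguishing Ha from H₀. Both changes push β in the same direction.

It increases.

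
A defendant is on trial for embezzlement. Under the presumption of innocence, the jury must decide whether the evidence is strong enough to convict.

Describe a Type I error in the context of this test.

With the conventional null hypothesis that the defendant is innocent:
A Type I error is rejecting H₀ when H₀ is true.
Here that means convicting the defendant when actually the defendant is innocent.

A Type I error would mean concluding that the defendant is guilty when in fact the defendant is innocent.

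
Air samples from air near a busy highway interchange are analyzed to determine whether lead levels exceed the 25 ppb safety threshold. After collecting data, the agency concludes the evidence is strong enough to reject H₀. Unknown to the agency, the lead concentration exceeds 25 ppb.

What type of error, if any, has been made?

The conventional null hypothesis here is that the lead concentration is at or below 25 ppb (safe).
The test rejected a false H₀ — the decision matches the true state.

No error (correct decision).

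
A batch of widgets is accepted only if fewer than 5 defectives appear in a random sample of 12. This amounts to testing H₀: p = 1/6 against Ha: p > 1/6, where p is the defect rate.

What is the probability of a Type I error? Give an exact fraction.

13187681/362797056

The significance level is the probability, assuming p = 1/6, of seeing 5 or more defectives in 12 draws.
Via the complement, α = 1 − Σ_{j=0}^{4} C(12,j)(1/6)^j(5/6)^{12-j} = 13187681/362797056.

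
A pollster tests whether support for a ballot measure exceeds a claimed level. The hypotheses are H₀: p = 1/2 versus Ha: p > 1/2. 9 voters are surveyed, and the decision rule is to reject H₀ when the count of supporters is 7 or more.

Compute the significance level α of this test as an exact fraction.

The Type I error probability is α = P(X ≥ 7) computed under H₀, where X ~ Binomial(9, 1/2).
P(X ≥ 7) = [C(9,7) + C(9,8) + C(9,9)] / 2^9 = (36 + 9 + 1) / 512 = 46/512 = 23/256.

23/256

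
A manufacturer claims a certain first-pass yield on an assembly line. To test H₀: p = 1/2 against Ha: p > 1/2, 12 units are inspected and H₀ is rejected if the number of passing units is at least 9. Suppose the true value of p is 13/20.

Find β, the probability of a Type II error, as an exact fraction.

535222111290433/819200000000000

A Type II error is failing to reject when Ha holds: with p = 13/20, β = P(X ≤ 8).
Summing C(12,j)·(13/20)^j·(7/20)^{12-j} for j = 0..8 gives 535222111290433/819200000000000.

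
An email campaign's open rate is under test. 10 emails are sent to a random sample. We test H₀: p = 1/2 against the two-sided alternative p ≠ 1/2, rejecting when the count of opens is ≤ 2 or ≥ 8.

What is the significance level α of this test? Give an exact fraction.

Under H₀, X ~ Binomial(10, 1/2); α is the probability of landing in either tail, P(X ≤ 2) + P(X ≥ 8).
The two tails are symmetric, so α = 2·(1 + 10 + 45)/2^10 = 112/1024 = 7/64.

7/64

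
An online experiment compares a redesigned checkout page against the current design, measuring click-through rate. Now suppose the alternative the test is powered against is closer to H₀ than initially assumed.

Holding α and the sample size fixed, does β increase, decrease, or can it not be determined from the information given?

It increases.

When the true parameter is near the null value, the test has a harder time distinguishing Ha from H₀.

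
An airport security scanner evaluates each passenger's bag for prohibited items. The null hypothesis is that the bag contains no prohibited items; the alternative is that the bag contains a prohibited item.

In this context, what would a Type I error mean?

A Type I error would mean concluding that the bag contains a prohibited item when in fact the bag contains no prohibited items.

A Type I error is rejecting H₀ when H₀ is true.
Here that means flagging the bag for a manual search when actually the bag contains no prohibited items.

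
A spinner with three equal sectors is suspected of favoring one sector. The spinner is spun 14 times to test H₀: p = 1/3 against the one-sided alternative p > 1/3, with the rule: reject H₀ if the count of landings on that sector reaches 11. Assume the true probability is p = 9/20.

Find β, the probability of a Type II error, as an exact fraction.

809836111480091663/819200000000000000

A Type II error is failing to reject when Ha holds: with p = 9/20, β = P(K ≤ 10).
Summing C(14,j)·(9/20)^j·(11/20)^{14-j} for j = 0..10 gives 809836111480091663/819200000000000000.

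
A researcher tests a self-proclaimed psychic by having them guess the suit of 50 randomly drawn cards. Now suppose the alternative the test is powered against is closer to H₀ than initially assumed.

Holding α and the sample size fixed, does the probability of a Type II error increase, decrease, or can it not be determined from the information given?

It increases.

A smaller true effect puts the Ha sampling distribution closer to H₀, so more of it falls in the non-rejection region.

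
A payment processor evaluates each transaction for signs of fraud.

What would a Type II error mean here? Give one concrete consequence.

With the conventional null hypothesis that the transaction is legitimate:
A Type II error is failing to reject H₀ when H₀ is false.
Here that means approving the transaction when actually the transaction is fraudulent.

A Type II error would mean concluding that the transaction is legitimate (or at least failing to establish that the transaction is fraudulent) when in fact the transaction is fraudulent. Consequence: a fraudulent charge goes through and the bank absorbs the loss.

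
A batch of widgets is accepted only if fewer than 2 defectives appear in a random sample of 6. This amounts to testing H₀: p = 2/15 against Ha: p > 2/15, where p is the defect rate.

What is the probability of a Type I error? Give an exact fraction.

α = P(reject H₀ | H₀ true) = P(K ≥ 2 | p = 2/15), K ~ Binomial(6, 2/15).
Computing the lower-tail complement: 1 − 371293/455625 = 84332/455625.

84332/455625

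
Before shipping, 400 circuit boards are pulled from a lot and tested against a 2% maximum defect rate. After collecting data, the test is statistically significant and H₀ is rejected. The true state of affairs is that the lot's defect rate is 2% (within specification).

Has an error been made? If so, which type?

The conventional null hypothesis here is that the lot's defect rate is 2% (within specification).
H₀ was rejected, but H₀ is actually true.
Rejecting a true null hypothesis is a Type I error (false positive).

Type I error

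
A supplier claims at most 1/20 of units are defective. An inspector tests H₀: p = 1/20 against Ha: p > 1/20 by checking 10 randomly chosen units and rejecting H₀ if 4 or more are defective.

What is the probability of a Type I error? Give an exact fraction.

2632954721/2560000000000

The significance level is the probability, assuming p = 1/20, of seeing 4 or more defectives in 10 draws.
Via the complement, α = 1 − Σ_{j=0}^{3} C(10,j)(1/20)^j(19/20)^{10-j} = 2632954721/2560000000000.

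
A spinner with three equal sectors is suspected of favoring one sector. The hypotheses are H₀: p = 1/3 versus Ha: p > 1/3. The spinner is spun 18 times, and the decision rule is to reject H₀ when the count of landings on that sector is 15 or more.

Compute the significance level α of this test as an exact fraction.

The Type I error probability is α = P(S ≥ 15) computed under H₀, where S ~ Binomial(18, 1/3).
P(S ≥ 15) = Σ_{j=15}^{18} C(18,j)·(1/3)^j·(2/3)^{18-j} = 7177/387420489.

7177/387420489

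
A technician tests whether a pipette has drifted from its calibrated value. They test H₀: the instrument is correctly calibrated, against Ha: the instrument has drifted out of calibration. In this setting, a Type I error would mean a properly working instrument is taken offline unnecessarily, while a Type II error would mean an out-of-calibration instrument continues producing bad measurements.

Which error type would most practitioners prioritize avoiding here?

Type II error

The Type II consequence (an out-of-calibration instrument continues producing bad measurements) is more severe than the Type I consequence (a properly working instrument is taken offline unnecessarily).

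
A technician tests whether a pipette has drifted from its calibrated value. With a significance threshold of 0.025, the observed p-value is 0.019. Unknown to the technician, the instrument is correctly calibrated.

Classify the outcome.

The conventional null hypothesis is that the instrument is correctly calibrated.
Since p = 0.019 < α = 0.025, H₀ is rejected.
H₀ is true (actually the instrument is correctly calibrated).
Rejecting a true H₀ is a Type I error.

Type I error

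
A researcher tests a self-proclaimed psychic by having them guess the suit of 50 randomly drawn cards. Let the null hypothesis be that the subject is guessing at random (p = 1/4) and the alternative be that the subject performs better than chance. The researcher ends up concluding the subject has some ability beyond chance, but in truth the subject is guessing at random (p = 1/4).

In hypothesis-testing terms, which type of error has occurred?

Type I error

'Concluding the subject has some ability beyond chance' corresponds to rejecting H₀.
H₀ was rejected but H₀ is true — a Type I error (false positive).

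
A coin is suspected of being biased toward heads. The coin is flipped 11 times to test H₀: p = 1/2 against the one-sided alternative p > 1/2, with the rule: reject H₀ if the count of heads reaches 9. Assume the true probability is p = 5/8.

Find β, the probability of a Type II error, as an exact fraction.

A Type II error is failing to reject when Ha holds: with p = 5/8, β = P(S ≤ 8).
Equivalently, β = 1 − P(S ≥ 9) = 7252043967/8589934592.

7252043967/8589934592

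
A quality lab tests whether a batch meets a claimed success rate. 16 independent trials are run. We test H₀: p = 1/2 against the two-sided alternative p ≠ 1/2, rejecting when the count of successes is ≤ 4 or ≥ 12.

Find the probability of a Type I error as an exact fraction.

2517/32768

Under H₀, X ~ Binomial(16, 1/2); α is the probability of landing in either tail, P(X ≤ 4) + P(X ≥ 12).
Each tail has probability (1 + 16 + 120 + 560 + 1820)/65536; doubling gives α = 5034/65536 = 2517/32768.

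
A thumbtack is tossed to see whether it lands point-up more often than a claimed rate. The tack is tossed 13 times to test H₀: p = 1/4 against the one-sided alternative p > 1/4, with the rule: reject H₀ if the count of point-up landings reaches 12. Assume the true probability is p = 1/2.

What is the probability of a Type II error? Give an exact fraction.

4089/4096

A Type II error is failing to reject when Ha holds: with p = 1/2, β = P(Y ≤ 11).
Summing C(13,j)·(1/2)^j·(1/2)^{13-j} for j = 0..11 gives 4089/4096.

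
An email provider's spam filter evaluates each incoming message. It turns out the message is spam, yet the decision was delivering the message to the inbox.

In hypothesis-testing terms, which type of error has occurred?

The null hypothesis here is that the message is legitimate (not spam).
'Delivering the message to the inbox' corresponds to failing to reject H₀.
H₀ was not rejected but H₀ is false — a Type II error (false negative).

Type II error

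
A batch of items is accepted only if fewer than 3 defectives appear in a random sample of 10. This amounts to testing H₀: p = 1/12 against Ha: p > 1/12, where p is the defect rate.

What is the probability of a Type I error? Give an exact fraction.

α = P(reject H₀ | H₀ true) = P(S ≥ 3 | p = 1/12), S ~ Binomial(10, 1/12).
Via the complement, α = 1 − Σ_{j=0}^{2} C(10,j)(1/12)^j(11/12)^{10-j} = 229526089/5159780352.

229526089/5159780352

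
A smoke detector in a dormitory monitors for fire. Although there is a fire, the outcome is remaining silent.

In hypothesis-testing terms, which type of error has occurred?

Type II error

The null hypothesis here is that there is no fire.
'Remaining silent' corresponds to failing to reject H₀.
H₀ was not rejected but H₀ is false — a Type II error (false negative).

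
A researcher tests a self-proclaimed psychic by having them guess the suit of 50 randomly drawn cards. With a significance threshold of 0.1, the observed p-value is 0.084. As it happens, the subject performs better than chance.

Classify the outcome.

No error — this is a correct decision.

The conventional null hypothesis is that the subject is guessing at random (p = 1/4).
Since p = 0.084 < α = 0.1, H₀ is rejected.
H₀ is false (actually the subject performs better than chance).
The decision matches the true state — no error.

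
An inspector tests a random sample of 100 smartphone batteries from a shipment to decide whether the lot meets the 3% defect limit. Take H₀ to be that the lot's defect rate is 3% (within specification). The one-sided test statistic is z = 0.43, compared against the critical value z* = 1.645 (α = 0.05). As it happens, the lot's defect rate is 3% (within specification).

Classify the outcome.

Since z = 0.43 ≤ z* = 1.645, H₀ is not rejected.
H₀ is true (actually the lot's defect rate is 3% (within specification)).
The decision matches the true state — no error.

Neither — the decision is correct.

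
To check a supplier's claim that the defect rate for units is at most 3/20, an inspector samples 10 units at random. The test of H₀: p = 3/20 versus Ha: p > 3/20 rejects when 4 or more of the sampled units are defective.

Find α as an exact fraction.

α = P(reject H₀ | H₀ true) = P(K ≥ 4 | p = 3/20), K ~ Binomial(10, 3/20).
α = 1 − P(K ≤ 3) = 1 − 2432077314871/2560000000000 = 127922685129/2560000000000.

127922685129/2560000000000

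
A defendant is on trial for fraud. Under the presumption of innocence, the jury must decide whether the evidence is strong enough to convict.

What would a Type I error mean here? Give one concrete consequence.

A Type I error would mean concluding that the defendant is guilty when in fact the defendant is innocent. Consequence: an innocent person is convicted and punished.

With the conventional null hypothesis that the defendant is innocent:
A Type I error is rejecting H₀ when H₀ is true.
Here that means convicting the defendant when actually the defendant is innocent.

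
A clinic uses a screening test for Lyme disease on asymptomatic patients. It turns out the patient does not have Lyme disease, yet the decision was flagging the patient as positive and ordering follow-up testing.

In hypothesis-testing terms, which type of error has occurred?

Type I error

The null hypothesis here is that the patient does not have Lyme disease.
'Flagging the patient as positive and ordering follow-up testing' corresponds to rejecting H₀.
H₀ was rejected but H₀ is true — a Type I error (false positive).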